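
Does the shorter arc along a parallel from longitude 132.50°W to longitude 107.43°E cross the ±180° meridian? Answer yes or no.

Naïve |107.43 − -132.50| = 239.93° > 180°, so the shorter arc goes the other way round — across 180°.
Signed shortest Δλ = ((107.43 − -132.50 + 180) mod 360) − 180 = -120.07°.
Going west by 120.07° from -132.50° passes through 180° before reaching +107.43°.

Yes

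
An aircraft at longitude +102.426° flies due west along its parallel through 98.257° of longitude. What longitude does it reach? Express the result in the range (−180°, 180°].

Start at +102.426°; shift −98.257° → +4.169°.
+4.169° already lies in (−180°, 180°].

+4.169°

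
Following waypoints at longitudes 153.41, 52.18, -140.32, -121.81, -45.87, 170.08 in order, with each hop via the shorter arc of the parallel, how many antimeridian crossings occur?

Leg 1: +153.41° → +52.18°, shortest Δλ = -101.23° (west) — does not cross 180°.
Leg 2: +52.18° → -140.32°, shortest Δλ = 167.5° (east) — crosses 180°.
Leg 3: -140.32° → -121.81°, shortest Δλ = 18.51° (east) — does not cross 180°.
Leg 4: -121.81° → -45.87°, shortest Δλ = 75.94° (east) — does not cross 180°.
Leg 5: -45.87° → +170.08°, shortest Δλ = -144.05° (west) — crosses 180°.
Total crossings: 2.

2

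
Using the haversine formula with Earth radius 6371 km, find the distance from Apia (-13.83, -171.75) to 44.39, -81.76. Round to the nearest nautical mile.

Δλ = -81.76 − -171.75 = 89.99°.
Δφ = 44.39 − -13.83 = 58.22°.
a = sin²(Δφ/2) + cos φ₁ · cos φ₂ · sin²(Δλ/2) = 0.583549.
c = 2·atan2(√a, √(1−a)) = 1.73868 rad → d = 6371·c ≈ 11077.14 km ≈ 5981.18 nmi.

5981 nmi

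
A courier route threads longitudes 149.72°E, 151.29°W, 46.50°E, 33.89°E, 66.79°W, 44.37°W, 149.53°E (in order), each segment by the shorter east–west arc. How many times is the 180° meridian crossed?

Leg 1: +149.72° → -151.29°, shortest Δλ = 58.99° (east) — crosses 180°.
Leg 2: -151.29° → +46.50°, shortest Δλ = -162.21° (west) — crosses 180°.
Leg 3: +46.50° → +33.89°, shortest Δλ = -12.61° (west) — does not cross 180°.
Leg 4: +33.89° → -66.79°, shortest Δλ = -100.68° (west) — does not cross 180°.
Leg 5: -66.79° → -44.37°, shortest Δλ = 22.42° (east) — does not cross 180°.
Leg 6: -44.37° → +149.53°, shortest Δλ = -166.1° (west) — crosses 180°.
Total crossings: 3.

3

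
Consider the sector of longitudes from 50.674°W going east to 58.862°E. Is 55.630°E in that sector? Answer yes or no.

Yes

Band width going east from -50.674° to +58.862°: ((58.862 − -50.674) mod 360) = 109.536°.
Offset of +55.630° east of the west edge: ((55.630 − -50.674) mod 360) = 106.304°.
106.304° ≤ 109.536° ⇒ inside.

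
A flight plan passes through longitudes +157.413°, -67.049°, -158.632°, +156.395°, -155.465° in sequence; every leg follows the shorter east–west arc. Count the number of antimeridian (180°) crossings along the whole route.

Leg 1: +157.413° → -67.049°, shortest Δλ = 135.538° (east) — crosses 180°.
Leg 2: -67.049° → -158.632°, shortest Δλ = -91.583° (west) — does not cross 180°.
Leg 3: -158.632° → +156.395°, shortest Δλ = -44.973° (west) — crosses 180°.
Leg 4: +156.395° → -155.465°, shortest Δλ = 48.14° (east) — crosses 180°.
Total crossings: 3.

3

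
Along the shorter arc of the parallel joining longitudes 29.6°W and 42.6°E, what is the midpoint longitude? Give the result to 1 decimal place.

Signed shortest Δλ from -29.6° to +42.6° is +72.2°.
Midpoint longitude = -29.6° + (+72.2°)/2 = -29.6° + 36.1° = +6.5°.

6.5°E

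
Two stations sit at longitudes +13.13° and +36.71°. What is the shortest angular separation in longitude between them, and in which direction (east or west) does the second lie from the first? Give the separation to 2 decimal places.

Raw difference: 36.71 − 13.13 = 23.58°.
Normalise into (−180°, 180°]: 23.58° stays 23.58°.
Positive ⇒ the second point lies to the east; separation 23.58°.

23.58° east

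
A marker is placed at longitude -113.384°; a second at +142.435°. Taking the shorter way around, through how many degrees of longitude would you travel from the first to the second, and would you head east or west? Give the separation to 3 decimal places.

Raw difference: 142.435 − -113.384 = 255.819°.
Normalise into (−180°, 180°]: 255.819° − 360° = -104.181°.
Negative ⇒ the second point lies to the west; separation 104.181°.

104.181° west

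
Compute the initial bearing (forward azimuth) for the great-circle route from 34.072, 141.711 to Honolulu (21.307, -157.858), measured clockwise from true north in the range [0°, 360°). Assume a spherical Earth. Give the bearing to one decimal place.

86.9°

Δλ = -157.858 − 141.711 = -299.569°; wrapped into (−180°, 180°]: 60.431°.
θ = atan2( sin Δλ · cos φ₂ , cos φ₁ · sin φ₂ − sin φ₁ · cos φ₂ · cos Δλ )
  = atan2(0.81031, 0.04343) = 86.932° → normalised to [0°, 360°): 86.932°.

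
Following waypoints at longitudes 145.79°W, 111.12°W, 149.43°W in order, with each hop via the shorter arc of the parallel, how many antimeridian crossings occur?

0

Leg 1: -145.79° → -111.12°, shortest Δλ = 34.67° (east) — does not cross 180°.
Leg 2: -111.12° → -149.43°, shortest Δλ = -38.31° (west) — does not cross 180°.
Total crossings: 0.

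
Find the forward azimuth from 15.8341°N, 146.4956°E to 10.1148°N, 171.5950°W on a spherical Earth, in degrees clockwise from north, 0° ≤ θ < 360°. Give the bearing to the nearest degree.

93°

Δλ = -171.5950 − 146.4956 = -318.0906°; wrapped into (−180°, 180°]: 41.9094°.
θ = atan2( sin Δλ · cos φ₂ , cos φ₁ · sin φ₂ − sin φ₁ · cos φ₂ · cos Δλ )
  = atan2(0.65757, -0.03094) = 92.694° → normalised to [0°, 360°): 92.694°.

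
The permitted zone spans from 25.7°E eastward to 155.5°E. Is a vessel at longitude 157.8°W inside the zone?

Band width going east from +25.7° to +155.5°: ((155.5 − 25.7) mod 360) = 129.8°.
Offset of -157.8° east of the west edge: ((-157.8 − 25.7) mod 360) = 176.5°.
176.5° > 129.8° ⇒ outside.

No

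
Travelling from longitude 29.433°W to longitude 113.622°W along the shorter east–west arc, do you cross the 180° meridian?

Signed shortest Δλ = ((-113.622 − -29.433 + 180) mod 360) − 180 = -84.189°.
Going west by 84.189° from -29.433° reaches -113.622° without touching 180°.

No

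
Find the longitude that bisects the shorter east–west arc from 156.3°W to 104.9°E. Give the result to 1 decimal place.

Signed shortest Δλ from -156.3° to +104.9° is -98.8°.
Midpoint longitude = -156.3° + (-98.8°)/2 = -156.3° − 49.4° = -205.7°.
Normalise into (−180°, 180°]: +154.3°.
(The naïve average (-156.3 + +104.9)/2 = -25.7° is on the wrong side of the globe.)

154.3°E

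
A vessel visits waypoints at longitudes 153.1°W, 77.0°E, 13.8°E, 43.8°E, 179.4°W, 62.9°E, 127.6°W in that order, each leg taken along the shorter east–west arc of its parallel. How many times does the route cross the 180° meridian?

4

Leg 1: -153.1° → +77.0°, shortest Δλ = -129.9° (west) — crosses 180°.
Leg 2: +77.0° → +13.8°, shortest Δλ = -63.2° (west) — does not cross 180°.
Leg 3: +13.8° → +43.8°, shortest Δλ = 30.0° (east) — does not cross 180°.
Leg 4: +43.8° → -179.4°, shortest Δλ = 136.8° (east) — crosses 180°.
Leg 5: -179.4° → +62.9°, shortest Δλ = -117.7° (west) — crosses 180°.
Leg 6: +62.9° → -127.6°, shortest Δλ = 169.5° (east) — crosses 180°.
Total crossings: 4.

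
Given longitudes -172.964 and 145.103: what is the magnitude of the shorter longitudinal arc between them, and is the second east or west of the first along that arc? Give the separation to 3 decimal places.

41.933° west

Raw difference: 145.103 − -172.964 = 318.067°.
Normalise into (−180°, 180°]: 318.067° − 360° = -41.933°.
Negative ⇒ the second point lies to the west; separation 41.933°.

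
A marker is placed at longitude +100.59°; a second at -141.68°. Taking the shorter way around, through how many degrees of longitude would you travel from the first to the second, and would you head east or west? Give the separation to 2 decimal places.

Raw difference: -141.68 − 100.59 = -242.27°.
Normalise into (−180°, 180°]: -242.27° + 360° = 117.73°.
Positive ⇒ the second point lies to the east; separation 117.73°.

117.73° east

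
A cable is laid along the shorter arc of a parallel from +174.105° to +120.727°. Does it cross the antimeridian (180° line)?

Signed shortest Δλ = ((120.727 − 174.105 + 180) mod 360) − 180 = -53.378°.
Going west by 53.378° from +174.105° reaches +120.727° without touching 180°.

No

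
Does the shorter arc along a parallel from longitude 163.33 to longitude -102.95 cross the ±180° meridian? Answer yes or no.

Yes

Naïve |-102.95 − 163.33| = 266.28° > 180°, so the shorter arc goes the other way round — across 180°.
Signed shortest Δλ = ((-102.95 − 163.33 + 180) mod 360) − 180 = 93.72°.
Going east by 93.72° from +163.33° passes through 180° before reaching -102.95°.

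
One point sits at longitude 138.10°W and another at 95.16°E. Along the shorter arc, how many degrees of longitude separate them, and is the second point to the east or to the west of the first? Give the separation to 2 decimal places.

Raw difference: 95.16 − -138.10 = 233.26°.
Normalise into (−180°, 180°]: 233.26° − 360° = -126.74°.
Negative ⇒ the second point lies to the west; separation 126.74°.

126.74° west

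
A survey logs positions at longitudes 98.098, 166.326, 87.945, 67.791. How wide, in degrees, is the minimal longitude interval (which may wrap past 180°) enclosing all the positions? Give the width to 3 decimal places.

98.535°

Sort the longitudes: +67.791°, +87.945°, +98.098°, +166.326°.
Eastward gaps between consecutive values (wrapping around): 20.154°, 10.153°, 68.228°, 261.465°.
Largest gap = 261.465° ⇒ minimal covering band is its complement: 360° − 261.465° = 98.535°.
Band runs from +67.791° eastward to +166.326°.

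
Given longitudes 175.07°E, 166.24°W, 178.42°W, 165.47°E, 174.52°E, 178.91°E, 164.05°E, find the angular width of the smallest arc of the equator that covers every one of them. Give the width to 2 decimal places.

Sort the longitudes: -178.42°, -166.24°, +164.05°, +165.47°, +174.52°, +175.07°, +178.91°.
Eastward gaps between consecutive values (wrapping around): 12.18°, 330.29°, 1.42°, 9.05°, 0.55°, 3.84°, 2.67°.
Largest gap = 330.29° ⇒ minimal covering band is its complement: 360° − 330.29° = 29.71°.
Band runs from +164.05° eastward to -166.24°, crossing the antimeridian.

29.71°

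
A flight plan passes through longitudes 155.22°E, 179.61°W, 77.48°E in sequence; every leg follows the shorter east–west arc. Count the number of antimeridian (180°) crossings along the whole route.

2

Leg 1: +155.22° → -179.61°, shortest Δλ = 25.17° (east) — crosses 180°.
Leg 2: -179.61° → +77.48°, shortest Δλ = -102.91° (west) — crosses 180°.
Total crossings: 2.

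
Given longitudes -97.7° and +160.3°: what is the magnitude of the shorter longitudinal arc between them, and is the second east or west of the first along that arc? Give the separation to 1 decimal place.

102.0° west

Raw difference: 160.3 − -97.7 = 258.0°.
Normalise into (−180°, 180°]: 258.0° − 360° = -102.0°.
Negative ⇒ the second point lies to the west; separation 102.0°.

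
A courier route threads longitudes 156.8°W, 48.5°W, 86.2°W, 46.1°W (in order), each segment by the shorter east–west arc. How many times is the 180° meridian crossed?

Leg 1: -156.8° → -48.5°, shortest Δλ = 108.3° (east) — does not cross 180°.
Leg 2: -48.5° → -86.2°, shortest Δλ = -37.7° (west) — does not cross 180°.
Leg 3: -86.2° → -46.1°, shortest Δλ = 40.1° (east) — does not cross 180°.
Total crossings: 0.

0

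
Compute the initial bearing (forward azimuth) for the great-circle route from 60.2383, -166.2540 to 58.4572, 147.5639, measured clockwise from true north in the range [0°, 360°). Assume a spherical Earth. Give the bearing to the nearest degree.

286°

Δλ = 147.5639 − -166.2540 = 313.8179°; wrapped into (−180°, 180°]: -46.1821°.
θ = atan2( sin Δλ · cos φ₂ , cos φ₁ · sin φ₂ − sin φ₁ · cos φ₂ · cos Δλ )
  = atan2(-0.37747, 0.10862) = -73.946° → normalised to [0°, 360°): 286.054°.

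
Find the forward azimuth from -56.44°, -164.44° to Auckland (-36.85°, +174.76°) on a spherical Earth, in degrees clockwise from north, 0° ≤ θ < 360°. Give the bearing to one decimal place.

315.8°

Δλ = 174.76 − -164.44 = 339.20°; wrapped into (−180°, 180°]: -20.80°.
θ = atan2( sin Δλ · cos φ₂ , cos φ₁ · sin φ₂ − sin φ₁ · cos φ₂ · cos Δλ )
  = atan2(-0.28416, 0.29183) = -44.237° → normalised to [0°, 360°): 315.763°.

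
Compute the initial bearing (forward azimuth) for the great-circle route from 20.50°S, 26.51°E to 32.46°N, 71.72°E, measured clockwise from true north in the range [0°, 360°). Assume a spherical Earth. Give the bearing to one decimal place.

Δλ = 71.72 − 26.51 = 45.21°.
θ = atan2( sin Δλ · cos φ₂ , cos φ₁ · sin φ₂ − sin φ₁ · cos φ₂ · cos Δλ )
  = atan2(0.59882, 0.71090) = 40.109° → normalised to [0°, 360°): 40.109°.

40.1°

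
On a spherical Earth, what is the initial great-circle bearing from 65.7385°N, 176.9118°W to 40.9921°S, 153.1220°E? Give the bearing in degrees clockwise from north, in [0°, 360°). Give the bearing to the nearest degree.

Δλ = 153.1220 − -176.9118 = 330.0338°; wrapped into (−180°, 180°]: -29.9662°.
θ = atan2( sin Δλ · cos φ₂ , cos φ₁ · sin φ₂ − sin φ₁ · cos φ₂ · cos Δλ )
  = atan2(-0.37701, -0.86568) = -156.466° → normalised to [0°, 360°): 203.534°.

204°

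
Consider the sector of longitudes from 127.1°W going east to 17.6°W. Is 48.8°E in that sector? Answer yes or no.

No

Band width going east from -127.1° to -17.6°: ((-17.6 − -127.1) mod 360) = 109.5°.
Offset of +48.8° east of the west edge: ((48.8 − -127.1) mod 360) = 175.9°.
175.9° > 109.5° ⇒ outside.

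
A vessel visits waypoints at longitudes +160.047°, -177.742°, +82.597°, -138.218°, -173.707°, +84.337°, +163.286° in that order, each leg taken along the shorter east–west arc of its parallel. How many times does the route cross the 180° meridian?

Leg 1: +160.047° → -177.742°, shortest Δλ = 22.211° (east) — crosses 180°.
Leg 2: -177.742° → +82.597°, shortest Δλ = -99.661° (west) — crosses 180°.
Leg 3: +82.597° → -138.218°, shortest Δλ = 139.185° (east) — crosses 180°.
Leg 4: -138.218° → -173.707°, shortest Δλ = -35.489° (west) — does not cross 180°.
Leg 5: -173.707° → +84.337°, shortest Δλ = -101.956° (west) — crosses 180°.
Leg 6: +84.337° → +163.286°, shortest Δλ = 78.949° (east) — does not cross 180°.
Total crossings: 4.

4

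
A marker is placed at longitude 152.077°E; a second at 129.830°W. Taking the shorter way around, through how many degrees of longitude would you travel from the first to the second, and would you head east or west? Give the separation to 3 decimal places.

78.093° east

Raw difference: -129.830 − 152.077 = -281.907°.
Normalise into (−180°, 180°]: -281.907° + 360° = 78.093°.
Positive ⇒ the second point lies to the east; separation 78.093°.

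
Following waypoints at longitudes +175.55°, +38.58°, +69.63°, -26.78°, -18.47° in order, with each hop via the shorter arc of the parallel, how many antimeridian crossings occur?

Leg 1: +175.55° → +38.58°, shortest Δλ = -136.97° (west) — does not cross 180°.
Leg 2: +38.58° → +69.63°, shortest Δλ = 31.05° (east) — does not cross 180°.
Leg 3: +69.63° → -26.78°, shortest Δλ = -96.41° (west) — does not cross 180°.
Leg 4: -26.78° → -18.47°, shortest Δλ = 8.31° (east) — does not cross 180°.
Total crossings: 0.

0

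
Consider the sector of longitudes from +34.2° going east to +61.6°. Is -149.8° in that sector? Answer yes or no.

No

Band width going east from +34.2° to +61.6°: ((61.6 − 34.2) mod 360) = 27.4°.
Offset of -149.8° east of the west edge: ((-149.8 − 34.2) mod 360) = 176.0°.
176.0° > 27.4° ⇒ outside.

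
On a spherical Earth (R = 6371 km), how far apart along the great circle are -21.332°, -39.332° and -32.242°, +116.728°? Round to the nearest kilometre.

Δλ = 116.728 − -39.332 = 156.060°.
Δφ = -32.242 − -21.332 = -10.910°.
a = sin²(Δφ/2) + cos φ₁ · cos φ₂ · sin²(Δλ/2) = 0.763003.
c = 2·atan2(√a, √(1−a)) = 2.12469 rad → d = 6371·c ≈ 13536.42 km.

13536 km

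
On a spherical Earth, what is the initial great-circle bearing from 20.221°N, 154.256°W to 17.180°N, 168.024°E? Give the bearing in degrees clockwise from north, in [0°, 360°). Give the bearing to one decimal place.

271.6°

Δλ = 168.024 − -154.256 = 322.280°; wrapped into (−180°, 180°]: -37.720°.
θ = atan2( sin Δλ · cos φ₂ , cos φ₁ · sin φ₂ − sin φ₁ · cos φ₂ · cos Δλ )
  = atan2(-0.58451, 0.01596) = -88.436° → normalised to [0°, 360°): 271.564°.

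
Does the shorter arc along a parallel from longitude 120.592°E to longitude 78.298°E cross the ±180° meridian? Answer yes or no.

No

Signed shortest Δλ = ((78.298 − 120.592 + 180) mod 360) − 180 = -42.294°.
Going west by 42.294° from +120.592° reaches +78.298° without touching 180°.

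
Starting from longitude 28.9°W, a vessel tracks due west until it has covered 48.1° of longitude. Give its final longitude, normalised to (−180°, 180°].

Start at -28.9°; shift −48.1° → -77.0°.
-77.0° already lies in (−180°, 180°].

77.0°W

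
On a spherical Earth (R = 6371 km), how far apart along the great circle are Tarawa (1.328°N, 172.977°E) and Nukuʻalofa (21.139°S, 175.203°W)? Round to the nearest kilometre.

2810 km

Δλ = -175.203 − 172.977 = -348.180°; wrapped into (−180°, 180°]: 11.820°.
Δφ = -21.139 − 1.328 = -22.467°.
a = sin²(Δφ/2) + cos φ₁ · cos φ₂ · sin²(Δλ/2) = 0.047836.
c = 2·atan2(√a, √(1−a)) = 0.44099 rad → d = 6371·c ≈ 2809.57 km.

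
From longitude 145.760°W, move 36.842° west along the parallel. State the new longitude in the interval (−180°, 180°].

Start at -145.760°; shift −36.842° → -182.602°.
-182.602° lies outside (−180°, 180°]; add 360° → +177.398°.

177.398°E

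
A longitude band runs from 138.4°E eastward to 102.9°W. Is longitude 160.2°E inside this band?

Band width going east from +138.4° to -102.9°: ((-102.9 − 138.4) mod 360) = 118.7°.
Offset of +160.2° east of the west edge: ((160.2 − 138.4) mod 360) = 21.8°.
21.8° ≤ 118.7° ⇒ inside.

Yes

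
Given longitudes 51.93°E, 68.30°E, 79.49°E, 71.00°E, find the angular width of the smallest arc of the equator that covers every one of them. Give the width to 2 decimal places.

Sort the longitudes: +51.93°, +68.30°, +71.00°, +79.49°.
Eastward gaps between consecutive values (wrapping around): 16.37°, 2.70°, 8.49°, 332.44°.
Largest gap = 332.44° ⇒ minimal covering band is its complement: 360° − 332.44° = 27.56°.
Band runs from +51.93° eastward to +79.49°.

27.56°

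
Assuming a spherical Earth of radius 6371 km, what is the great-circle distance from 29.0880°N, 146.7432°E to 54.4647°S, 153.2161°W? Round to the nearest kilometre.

Δλ = -153.2161 − 146.7432 = -299.9593°; wrapped into (−180°, 180°]: 60.0407°.
Δφ = -54.4647 − 29.0880 = -83.5527°.
a = sin²(Δφ/2) + cos φ₁ · cos φ₂ · sin²(Δλ/2) = 0.570986.
c = 2·atan2(√a, √(1−a)) = 1.71325 rad → d = 6371·c ≈ 10915.12 km.

10915 km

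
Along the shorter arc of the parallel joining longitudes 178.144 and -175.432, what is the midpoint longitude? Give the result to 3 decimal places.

-178.644°

Signed shortest Δλ from +178.144° to -175.432° is +6.424°.
Midpoint longitude = +178.144° + (+6.424°)/2 = +178.144° + 3.212° = +181.356°.
Normalise into (−180°, 180°]: -178.644°.
(The naïve average (+178.144 + -175.432)/2 = 1.356° is on the wrong side of the globe.)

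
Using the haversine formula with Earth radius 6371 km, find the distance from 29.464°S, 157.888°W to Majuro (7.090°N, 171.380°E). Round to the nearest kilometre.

5226 km

Δλ = 171.380 − -157.888 = 329.268°; wrapped into (−180°, 180°]: -30.732°.
Δφ = 7.090 − -29.464 = 36.554°.
a = sin²(Δφ/2) + cos φ₁ · cos φ₂ · sin²(Δλ/2) = 0.159020.
c = 2·atan2(√a, √(1−a)) = 0.82036 rad → d = 6371·c ≈ 5226.49 km.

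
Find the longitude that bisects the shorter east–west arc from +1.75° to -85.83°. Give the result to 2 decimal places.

Signed shortest Δλ from +1.75° to -85.83° is -87.58°.
Midpoint longitude = +1.75° + (-87.58°)/2 = +1.75° − 43.79° = -42.04°.

-42.04°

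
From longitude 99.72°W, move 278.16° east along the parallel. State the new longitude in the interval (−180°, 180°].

Start at -99.72°; shift +278.16° → +178.44°.
+178.44° already lies in (−180°, 180°].

178.44°E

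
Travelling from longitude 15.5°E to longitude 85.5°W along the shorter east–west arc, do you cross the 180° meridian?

Signed shortest Δλ = ((-85.5 − 15.5 + 180) mod 360) − 180 = -101.0°.
Going west by 101.0° from +15.5° reaches -85.5° without touching 180°.

No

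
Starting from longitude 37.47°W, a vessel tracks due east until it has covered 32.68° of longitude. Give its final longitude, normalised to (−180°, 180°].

4.79°W

Start at -37.47°; shift +32.68° → -4.79°.
-4.79° already lies in (−180°, 180°].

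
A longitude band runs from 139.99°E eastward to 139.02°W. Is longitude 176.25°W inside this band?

Band width going east from +139.99° to -139.02°: ((-139.02 − 139.99) mod 360) = 80.99°.
Offset of -176.25° east of the west edge: ((-176.25 − 139.99) mod 360) = 43.76°.
43.76° ≤ 80.99° ⇒ inside.

Yes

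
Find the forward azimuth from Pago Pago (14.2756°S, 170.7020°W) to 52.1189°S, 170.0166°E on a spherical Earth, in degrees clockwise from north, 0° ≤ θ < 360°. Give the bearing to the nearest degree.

198°

Δλ = 170.0166 − -170.7020 = 340.7186°; wrapped into (−180°, 180°]: -19.2814°.
θ = atan2( sin Δλ · cos φ₂ , cos φ₁ · sin φ₂ − sin φ₁ · cos φ₂ · cos Δλ )
  = atan2(-0.20276, -0.62200) = -161.945° → normalised to [0°, 360°): 198.055°.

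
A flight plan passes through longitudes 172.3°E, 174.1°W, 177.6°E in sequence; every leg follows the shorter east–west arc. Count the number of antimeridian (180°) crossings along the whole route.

Leg 1: +172.3° → -174.1°, shortest Δλ = 13.6° (east) — crosses 180°.
Leg 2: -174.1° → +177.6°, shortest Δλ = -8.3° (west) — crosses 180°.
Total crossings: 2.

2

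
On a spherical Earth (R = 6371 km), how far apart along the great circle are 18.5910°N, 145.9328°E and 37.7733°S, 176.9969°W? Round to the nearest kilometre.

7368 km

Δλ = -176.9969 − 145.9328 = -322.9297°; wrapped into (−180°, 180°]: 37.0703°.
Δφ = -37.7733 − 18.5910 = -56.3643°.
a = sin²(Δφ/2) + cos φ₁ · cos φ₂ · sin²(Δλ/2) = 0.298752.
c = 2·atan2(√a, √(1−a)) = 1.15655 rad → d = 6371·c ≈ 7368.41 km.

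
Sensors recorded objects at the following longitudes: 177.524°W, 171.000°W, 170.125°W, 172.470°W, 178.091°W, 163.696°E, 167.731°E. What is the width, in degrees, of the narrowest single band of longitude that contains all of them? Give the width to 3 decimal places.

Sort the longitudes: -178.091°, -177.524°, -172.470°, -171.000°, -170.125°, +163.696°, +167.731°.
Eastward gaps between consecutive values (wrapping around): 0.567°, 5.054°, 1.470°, 0.875°, 333.821°, 4.035°, 14.178°.
Largest gap = 333.821° ⇒ minimal covering band is its complement: 360° − 333.821° = 26.179°.
Band runs from +163.696° eastward to -170.125°, crossing the antimeridian.

26.179°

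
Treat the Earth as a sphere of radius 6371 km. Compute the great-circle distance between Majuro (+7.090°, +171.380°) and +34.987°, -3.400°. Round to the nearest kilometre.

Δλ = -3.400 − 171.380 = -174.780°.
Δφ = 34.987 − 7.090 = 27.897°.
a = sin²(Δφ/2) + cos φ₁ · cos φ₂ · sin²(Δλ/2) = 0.869437.
c = 2·atan2(√a, √(1−a)) = 2.40219 rad → d = 6371·c ≈ 15304.37 km.

15304 km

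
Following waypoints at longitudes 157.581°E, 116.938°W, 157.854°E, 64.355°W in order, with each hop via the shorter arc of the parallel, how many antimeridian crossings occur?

3

Leg 1: +157.581° → -116.938°, shortest Δλ = 85.481° (east) — crosses 180°.
Leg 2: -116.938° → +157.854°, shortest Δλ = -85.208° (west) — crosses 180°.
Leg 3: +157.854° → -64.355°, shortest Δλ = 137.791° (east) — crosses 180°.
Total crossings: 3.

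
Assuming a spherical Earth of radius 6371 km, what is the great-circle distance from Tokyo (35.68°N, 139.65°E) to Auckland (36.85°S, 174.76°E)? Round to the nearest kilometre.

8842 km

Δλ = 174.76 − 139.65 = 35.11°.
Δφ = -36.85 − 35.68 = -72.53°.
a = sin²(Δφ/2) + cos φ₁ · cos φ₂ · sin²(Δλ/2) = 0.409031.
c = 2·atan2(√a, √(1−a)) = 1.38784 rad → d = 6371·c ≈ 8841.92 km.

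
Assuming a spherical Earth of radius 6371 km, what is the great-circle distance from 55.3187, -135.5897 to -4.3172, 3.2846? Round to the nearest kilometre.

Δλ = 3.2846 − -135.5897 = 138.8743°.
Δφ = -4.3172 − 55.3187 = -59.6359°.
a = sin²(Δφ/2) + cos φ₁ · cos φ₂ · sin²(Δλ/2) = 0.744653.
c = 2·atan2(√a, √(1−a)) = 2.08209 rad → d = 6371·c ≈ 13264.99 km.

13265 km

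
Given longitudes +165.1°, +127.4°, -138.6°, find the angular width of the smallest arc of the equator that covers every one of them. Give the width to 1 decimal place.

Sort the longitudes: -138.6°, +127.4°, +165.1°.
Eastward gaps between consecutive values (wrapping around): 266.0°, 37.7°, 56.3°.
Largest gap = 266.0° ⇒ minimal covering band is its complement: 360° − 266.0° = 94.0°.
Band runs from +127.4° eastward to -138.6°, crossing the antimeridian.

94.0°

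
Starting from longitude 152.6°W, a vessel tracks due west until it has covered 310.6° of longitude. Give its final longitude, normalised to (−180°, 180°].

Start at -152.6°; shift −310.6° → -463.2°.
-463.2° lies outside (−180°, 180°]; add 360° → -103.2°.

103.2°W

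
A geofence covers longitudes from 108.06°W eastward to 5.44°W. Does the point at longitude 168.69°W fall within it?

No

Band width going east from -108.06° to -5.44°: ((-5.44 − -108.06) mod 360) = 102.62°.
Offset of -168.69° east of the west edge: ((-168.69 − -108.06) mod 360) = 299.37°.
299.37° > 102.62° ⇒ outside.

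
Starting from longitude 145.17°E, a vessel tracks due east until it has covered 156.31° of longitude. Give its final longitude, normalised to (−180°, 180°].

58.52°W

Start at +145.17°; shift +156.31° → +301.48°.
+301.48° lies outside (−180°, 180°]; subtract 360° → -58.52°.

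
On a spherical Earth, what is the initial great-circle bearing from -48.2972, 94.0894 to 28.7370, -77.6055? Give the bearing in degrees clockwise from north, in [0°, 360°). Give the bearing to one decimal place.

201.1°

Δλ = -77.6055 − 94.0894 = -171.6949°.
θ = atan2( sin Δλ · cos φ₂ , cos φ₁ · sin φ₂ − sin φ₁ · cos φ₂ · cos Δλ )
  = atan2(-0.12665, -0.32793) = -158.882° → normalised to [0°, 360°): 201.118°.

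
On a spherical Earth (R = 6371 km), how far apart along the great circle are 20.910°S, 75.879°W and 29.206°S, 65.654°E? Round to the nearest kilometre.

Δλ = 65.654 − -75.879 = 141.533°.
Δφ = -29.206 − -20.910 = -8.296°.
a = sin²(Δφ/2) + cos φ₁ · cos φ₂ · sin²(Δλ/2) = 0.732135.
c = 2·atan2(√a, √(1−a)) = 2.05361 rad → d = 6371·c ≈ 13083.52 km.

13084 km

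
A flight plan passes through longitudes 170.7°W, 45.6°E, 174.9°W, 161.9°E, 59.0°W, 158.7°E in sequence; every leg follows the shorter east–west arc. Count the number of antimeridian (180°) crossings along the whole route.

Leg 1: -170.7° → +45.6°, shortest Δλ = -143.7° (west) — crosses 180°.
Leg 2: +45.6° → -174.9°, shortest Δλ = 139.5° (east) — crosses 180°.
Leg 3: -174.9° → +161.9°, shortest Δλ = -23.2° (west) — crosses 180°.
Leg 4: +161.9° → -59.0°, shortest Δλ = 139.1° (east) — crosses 180°.
Leg 5: -59.0° → +158.7°, shortest Δλ = -142.3° (west) — crosses 180°.
Total crossings: 5.

5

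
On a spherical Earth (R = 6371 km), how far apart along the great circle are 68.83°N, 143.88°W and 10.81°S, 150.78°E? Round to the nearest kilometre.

10179 km

Δλ = 150.78 − -143.88 = 294.66°; wrapped into (−180°, 180°]: -65.34°.
Δφ = -10.81 − 68.83 = -79.64°.
a = sin²(Δφ/2) + cos φ₁ · cos φ₂ · sin²(Δλ/2) = 0.513446.
c = 2·atan2(√a, √(1−a)) = 1.59769 rad → d = 6371·c ≈ 10178.89 km.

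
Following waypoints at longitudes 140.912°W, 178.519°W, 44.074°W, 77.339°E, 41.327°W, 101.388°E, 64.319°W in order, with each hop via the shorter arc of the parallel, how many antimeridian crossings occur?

Leg 1: -140.912° → -178.519°, shortest Δλ = -37.607° (west) — does not cross 180°.
Leg 2: -178.519° → -44.074°, shortest Δλ = 134.445° (east) — does not cross 180°.
Leg 3: -44.074° → +77.339°, shortest Δλ = 121.413° (east) — does not cross 180°.
Leg 4: +77.339° → -41.327°, shortest Δλ = -118.666° (west) — does not cross 180°.
Leg 5: -41.327° → +101.388°, shortest Δλ = 142.715° (east) — does not cross 180°.
Leg 6: +101.388° → -64.319°, shortest Δλ = -165.707° (west) — does not cross 180°.
Total crossings: 0.

0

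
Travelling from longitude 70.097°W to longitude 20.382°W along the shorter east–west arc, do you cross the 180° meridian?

Signed shortest Δλ = ((-20.382 − -70.097 + 180) mod 360) − 180 = 49.715°.
Going east by 49.715° from -70.097° reaches -20.382° without touching 180°.

No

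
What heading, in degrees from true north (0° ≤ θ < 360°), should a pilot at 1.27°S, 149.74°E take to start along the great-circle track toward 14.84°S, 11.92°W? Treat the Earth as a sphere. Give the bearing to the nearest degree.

Δλ = -11.92 − 149.74 = -161.66°.
θ = atan2( sin Δλ · cos φ₂ , cos φ₁ · sin φ₂ − sin φ₁ · cos φ₂ · cos Δλ )
  = atan2(-0.30416, -0.27639) = -132.262° → normalised to [0°, 360°): 227.738°.

228°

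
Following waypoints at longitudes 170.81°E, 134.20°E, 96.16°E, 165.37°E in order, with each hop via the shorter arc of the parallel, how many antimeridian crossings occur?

0

Leg 1: +170.81° → +134.20°, shortest Δλ = -36.61° (west) — does not cross 180°.
Leg 2: +134.20° → +96.16°, shortest Δλ = -38.04° (west) — does not cross 180°.
Leg 3: +96.16° → +165.37°, shortest Δλ = 69.21° (east) — does not cross 180°.
Total crossings: 0.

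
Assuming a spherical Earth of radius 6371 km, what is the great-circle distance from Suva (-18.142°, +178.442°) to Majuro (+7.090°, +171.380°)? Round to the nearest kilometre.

Δλ = 171.380 − 178.442 = -7.062°.
Δφ = 7.090 − -18.142 = 25.232°.
a = sin²(Δφ/2) + cos φ₁ · cos φ₂ · sin²(Δλ/2) = 0.051282.
c = 2·atan2(√a, √(1−a)) = 0.45688 rad → d = 6371·c ≈ 2910.76 km.

2911 km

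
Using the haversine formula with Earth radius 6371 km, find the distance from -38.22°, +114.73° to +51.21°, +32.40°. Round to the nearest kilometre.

12745 km

Δλ = 32.40 − 114.73 = -82.33°.
Δφ = 51.21 − -38.22 = 89.43°.
a = sin²(Δφ/2) + cos φ₁ · cos φ₂ · sin²(Δλ/2) = 0.708270.
c = 2·atan2(√a, √(1−a)) = 2.00043 rad → d = 6371·c ≈ 12744.76 km.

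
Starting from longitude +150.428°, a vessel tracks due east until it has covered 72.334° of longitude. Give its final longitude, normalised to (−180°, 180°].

-137.238°

Start at +150.428°; shift +72.334° → +222.762°.
+222.762° lies outside (−180°, 180°]; subtract 360° → -137.238°.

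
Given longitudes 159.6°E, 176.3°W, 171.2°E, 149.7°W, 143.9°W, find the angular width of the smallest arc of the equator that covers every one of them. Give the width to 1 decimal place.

Sort the longitudes: -176.3°, -149.7°, -143.9°, +159.6°, +171.2°.
Eastward gaps between consecutive values (wrapping around): 26.6°, 5.8°, 303.5°, 11.6°, 12.5°.
Largest gap = 303.5° ⇒ minimal covering band is its complement: 360° − 303.5° = 56.5°.
Band runs from +159.6° eastward to -143.9°, crossing the antimeridian.

56.5°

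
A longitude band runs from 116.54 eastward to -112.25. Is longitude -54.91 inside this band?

Band width going east from +116.54° to -112.25°: ((-112.25 − 116.54) mod 360) = 131.21°.
Offset of -54.91° east of the west edge: ((-54.91 − 116.54) mod 360) = 188.55°.
188.55° > 131.21° ⇒ outside.

No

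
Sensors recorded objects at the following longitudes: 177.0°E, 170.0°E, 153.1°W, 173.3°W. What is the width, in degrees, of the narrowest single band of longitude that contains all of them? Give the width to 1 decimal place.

36.9°

Sort the longitudes: -173.3°, -153.1°, +170.0°, +177.0°.
Eastward gaps between consecutive values (wrapping around): 20.2°, 323.1°, 7.0°, 9.7°.
Largest gap = 323.1° ⇒ minimal covering band is its complement: 360° − 323.1° = 36.9°.
Band runs from +170.0° eastward to -153.1°, crossing the antimeridian.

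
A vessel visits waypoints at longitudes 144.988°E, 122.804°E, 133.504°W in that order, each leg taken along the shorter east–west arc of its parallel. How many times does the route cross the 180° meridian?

Leg 1: +144.988° → +122.804°, shortest Δλ = -22.184° (west) — does not cross 180°.
Leg 2: +122.804° → -133.504°, shortest Δλ = 103.692° (east) — crosses 180°.
Total crossings: 1.

1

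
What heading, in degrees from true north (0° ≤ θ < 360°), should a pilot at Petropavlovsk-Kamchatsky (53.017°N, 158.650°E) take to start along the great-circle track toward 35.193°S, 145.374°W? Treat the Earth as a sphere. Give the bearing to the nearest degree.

136°

Δλ = -145.374 − 158.650 = -304.024°; wrapped into (−180°, 180°]: 55.976°.
θ = atan2( sin Δλ · cos φ₂ , cos φ₁ · sin φ₂ − sin φ₁ · cos φ₂ · cos Δλ )
  = atan2(0.67731, -0.71198) = 136.429° → normalised to [0°, 360°): 136.429°.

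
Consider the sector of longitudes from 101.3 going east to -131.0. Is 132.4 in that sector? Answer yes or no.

Yes

Band width going east from +101.3° to -131.0°: ((-131.0 − 101.3) mod 360) = 127.7°.
Offset of +132.4° east of the west edge: ((132.4 − 101.3) mod 360) = 31.1°.
31.1° ≤ 127.7° ⇒ inside.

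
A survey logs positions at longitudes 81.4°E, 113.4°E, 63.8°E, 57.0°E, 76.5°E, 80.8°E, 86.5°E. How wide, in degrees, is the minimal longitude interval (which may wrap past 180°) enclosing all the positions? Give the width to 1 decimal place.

Sort the longitudes: +57.0°, +63.8°, +76.5°, +80.8°, +81.4°, +86.5°, +113.4°.
Eastward gaps between consecutive values (wrapping around): 6.8°, 12.7°, 4.3°, 0.6°, 5.1°, 26.9°, 303.6°.
Largest gap = 303.6° ⇒ minimal covering band is its complement: 360° − 303.6° = 56.4°.
Band runs from +57.0° eastward to +113.4°.

56.4°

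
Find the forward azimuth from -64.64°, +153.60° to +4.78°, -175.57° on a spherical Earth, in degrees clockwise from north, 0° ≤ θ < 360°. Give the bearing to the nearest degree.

32°

Δλ = -175.57 − 153.60 = -329.17°; wrapped into (−180°, 180°]: 30.83°.
θ = atan2( sin Δλ · cos φ₂ , cos φ₁ · sin φ₂ − sin φ₁ · cos φ₂ · cos Δλ )
  = atan2(0.51071, 0.80894) = 32.266° → normalised to [0°, 360°): 32.266°.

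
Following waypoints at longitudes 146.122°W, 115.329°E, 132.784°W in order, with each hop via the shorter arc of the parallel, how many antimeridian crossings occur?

2

Leg 1: -146.122° → +115.329°, shortest Δλ = -98.549° (west) — crosses 180°.
Leg 2: +115.329° → -132.784°, shortest Δλ = 111.887° (east) — crosses 180°.
Total crossings: 2.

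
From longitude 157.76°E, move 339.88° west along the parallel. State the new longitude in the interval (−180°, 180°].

177.88°E

Start at +157.76°; shift −339.88° → -182.12°.
-182.12° lies outside (−180°, 180°]; add 360° → +177.88°.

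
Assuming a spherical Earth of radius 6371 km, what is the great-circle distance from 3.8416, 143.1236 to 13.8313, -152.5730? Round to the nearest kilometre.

Δλ = -152.5730 − 143.1236 = -295.6966°; wrapped into (−180°, 180°]: 64.3034°.
Δφ = 13.8313 − 3.8416 = 9.9897°.
a = sin²(Δφ/2) + cos φ₁ · cos φ₂ · sin²(Δλ/2) = 0.281948.
c = 2·atan2(√a, √(1−a)) = 1.11953 rad → d = 6371·c ≈ 7132.54 km.

7133 km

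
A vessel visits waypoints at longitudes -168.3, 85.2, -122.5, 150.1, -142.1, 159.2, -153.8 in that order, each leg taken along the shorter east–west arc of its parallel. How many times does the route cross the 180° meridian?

6

Leg 1: -168.3° → +85.2°, shortest Δλ = -106.5° (west) — crosses 180°.
Leg 2: +85.2° → -122.5°, shortest Δλ = 152.3° (east) — crosses 180°.
Leg 3: -122.5° → +150.1°, shortest Δλ = -87.4° (west) — crosses 180°.
Leg 4: +150.1° → -142.1°, shortest Δλ = 67.8° (east) — crosses 180°.
Leg 5: -142.1° → +159.2°, shortest Δλ = -58.7° (west) — crosses 180°.
Leg 6: +159.2° → -153.8°, shortest Δλ = 47.0° (east) — crosses 180°.
Total crossings: 6.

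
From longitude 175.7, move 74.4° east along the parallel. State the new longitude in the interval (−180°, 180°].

-109.9°

Start at +175.7°; shift +74.4° → +250.1°.
+250.1° lies outside (−180°, 180°]; subtract 360° → -109.9°.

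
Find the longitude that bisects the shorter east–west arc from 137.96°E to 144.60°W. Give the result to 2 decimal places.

176.68°E

Signed shortest Δλ from +137.96° to -144.60° is +77.44°.
Midpoint longitude = +137.96° + (+77.44°)/2 = +137.96° + 38.72° = +176.68°.
(The naïve average (+137.96 + -144.60)/2 = -3.32° is on the wrong side of the globe.)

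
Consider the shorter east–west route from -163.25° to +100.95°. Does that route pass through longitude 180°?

Yes

Naïve |100.95 − -163.25| = 264.2° > 180°, so the shorter arc goes the other way round — across 180°.
Signed shortest Δλ = ((100.95 − -163.25 + 180) mod 360) − 180 = -95.8°.
Going west by 95.8° from -163.25° passes through 180° before reaching +100.95°.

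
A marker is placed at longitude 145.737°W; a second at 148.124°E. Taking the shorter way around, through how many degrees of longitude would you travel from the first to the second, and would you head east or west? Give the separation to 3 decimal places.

66.139° west

Raw difference: 148.124 − -145.737 = 293.861°.
Normalise into (−180°, 180°]: 293.861° − 360° = -66.139°.
Negative ⇒ the second point lies to the west; separation 66.139°.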